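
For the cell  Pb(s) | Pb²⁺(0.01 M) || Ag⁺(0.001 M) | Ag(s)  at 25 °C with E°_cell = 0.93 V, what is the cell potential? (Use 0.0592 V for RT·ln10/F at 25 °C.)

0.812 V

Balancing electrons gives n = 2; the reaction quotient is Q = [Pb²⁺]/[Ag⁺]^2 = 1 × 10^4.
At 25 °C, E = E° − (0.0592/n) log Q = 0.93 − (0.0592/2)(4.000) = 0.930 − 0.118 = 0.812 V.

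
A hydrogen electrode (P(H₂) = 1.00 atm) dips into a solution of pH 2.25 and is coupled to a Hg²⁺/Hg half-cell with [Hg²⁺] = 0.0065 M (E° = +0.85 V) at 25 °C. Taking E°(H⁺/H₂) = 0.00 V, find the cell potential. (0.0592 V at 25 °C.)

0.92 V

The Hg²⁺/Hg couple is the cathode, so E°_cell = 0.85 V; n = 2.
[H⁺] = 10^(−2.25) = 0.0056 M, and Q = [H⁺]^2 / ([Hg²⁺]·P(H₂)) = 0.00487.
E = E° − (0.0592/2) log Q = 0.85 − (0.0592/2)(-2.313) = 0.918 V.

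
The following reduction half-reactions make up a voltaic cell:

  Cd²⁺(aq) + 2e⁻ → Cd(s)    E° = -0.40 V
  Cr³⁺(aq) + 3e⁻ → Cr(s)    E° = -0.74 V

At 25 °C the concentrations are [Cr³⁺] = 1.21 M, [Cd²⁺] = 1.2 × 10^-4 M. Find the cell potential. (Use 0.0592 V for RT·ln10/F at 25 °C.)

The Cd²⁺/Cd couple has the higher reduction potential and acts as the cathode, so E°_cell = -0.40 − (-0.74) = 0.34 V.
Balancing electrons gives n = 6; the reaction quotient is Q = [Cr³⁺]^2/[Cd²⁺]^3 = 8.47 × 10^11.
At 25 °C, E = E° − (0.0592/n) log Q = 0.34 − (0.0592/6)(11.928) = 0.340 − 0.118 = 0.222 V.

0.222 V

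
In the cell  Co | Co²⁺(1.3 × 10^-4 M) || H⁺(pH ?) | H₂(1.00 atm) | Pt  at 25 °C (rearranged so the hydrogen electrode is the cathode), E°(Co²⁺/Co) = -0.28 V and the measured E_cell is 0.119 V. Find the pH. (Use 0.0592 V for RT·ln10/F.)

E°_cell = 0.28 V and n = 2.
log Q = n(E° − E)/0.0592 = 2×(0.28 − 0.119)/0.0592 = 5.439.
With Q = [Co²⁺]·P(H₂) / [H⁺]^2, solving for [H⁺] gives log[H⁺] = -4.663, so pH = 4.66.

pH = 4.66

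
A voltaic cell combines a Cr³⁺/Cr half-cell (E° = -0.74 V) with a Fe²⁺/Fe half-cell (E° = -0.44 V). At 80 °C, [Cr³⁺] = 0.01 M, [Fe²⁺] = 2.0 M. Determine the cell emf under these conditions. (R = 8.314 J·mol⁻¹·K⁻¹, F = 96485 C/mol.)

0.357 V

The Fe²⁺/Fe couple has the higher reduction potential and acts as the cathode, so E°_cell = -0.44 − (-0.74) = 0.30 V.
Balancing electrons gives n = 6; the reaction quotient is Q = [Cr³⁺]^2/[Fe²⁺]^3 = 1.25 × 10^-5.
E = E° − (RT/nF) ln Q = 0.30 − (8.314×353)/(6×96485) × (-11.290) = 0.300 + 0.057 = 0.357 V.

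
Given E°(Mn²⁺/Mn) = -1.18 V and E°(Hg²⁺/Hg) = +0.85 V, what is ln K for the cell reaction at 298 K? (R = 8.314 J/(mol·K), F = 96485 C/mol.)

ln K = 158.1

E°_cell = +0.85 − (-1.18) = 2.03 V, with n = 2 electrons transferred.
At equilibrium E = 0, so the Nernst equation gives ln K = nFE°/RT = (2)(96485)(2.03)/((8.314)(298)) = 158.11.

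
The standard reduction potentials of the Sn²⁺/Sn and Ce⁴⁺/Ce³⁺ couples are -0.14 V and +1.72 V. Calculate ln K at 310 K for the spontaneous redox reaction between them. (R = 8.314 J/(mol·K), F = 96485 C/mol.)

ln K = 139.3

E°_cell = +1.72 − (-0.14) = 1.86 V, with n = 2 electrons transferred.
At equilibrium E = 0, so the Nernst equation gives ln K = nFE°/RT = (2)(96485)(1.86)/((8.314)(310)) = 139.26.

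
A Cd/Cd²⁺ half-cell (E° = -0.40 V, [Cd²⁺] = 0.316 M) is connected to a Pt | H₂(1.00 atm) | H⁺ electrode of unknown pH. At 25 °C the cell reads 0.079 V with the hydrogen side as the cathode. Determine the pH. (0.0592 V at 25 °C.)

E°_cell = 0.40 V and n = 2.
log Q = n(E° − E)/0.0592 = 2×(0.40 − 0.079)/0.0592 = 10.845.
With Q = [Cd²⁺]·P(H₂) / [H⁺]^2, solving for [H⁺] gives log[H⁺] = -5.672, so pH = 5.67.

pH = 5.67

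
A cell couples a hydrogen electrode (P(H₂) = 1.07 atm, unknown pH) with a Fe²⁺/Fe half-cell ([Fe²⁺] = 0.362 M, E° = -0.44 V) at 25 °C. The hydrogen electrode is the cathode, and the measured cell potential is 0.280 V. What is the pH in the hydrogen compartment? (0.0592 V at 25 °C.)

E°_cell = 0.44 V and n = 2.
log Q = n(E° − E)/0.0592 = 2×(0.44 − 0.280)/0.0592 = 5.405.
With Q = [Fe²⁺]·P(H₂) / [H⁺]^2, solving for [H⁺] gives log[H⁺] = -2.909, so pH = 2.91.

pH = 2.91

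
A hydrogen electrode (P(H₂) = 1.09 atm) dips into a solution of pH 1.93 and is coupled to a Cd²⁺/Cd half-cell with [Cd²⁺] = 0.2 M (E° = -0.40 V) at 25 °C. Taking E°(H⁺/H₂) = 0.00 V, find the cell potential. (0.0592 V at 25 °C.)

The hydrogen couple is the cathode, so E°_cell = 0.40 V; n = 2.
[H⁺] = 10^(−1.93) = 0.012 M, and Q = [Cd²⁺]·P(H₂) / [H⁺]^2 = 1580.
E = E° − (0.0592/2) log Q = 0.40 − (0.0592/2)(3.198) = 0.305 V.

0.31 V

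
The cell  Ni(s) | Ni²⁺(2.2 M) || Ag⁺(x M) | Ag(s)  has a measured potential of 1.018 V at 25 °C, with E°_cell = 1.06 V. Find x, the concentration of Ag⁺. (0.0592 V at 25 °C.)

From the Nernst equation, log Q = n(E° − E)/0.0592 = 2(1.06 − 1.018)/0.0592 = 1.419, so Q = 26.2.
With Q = [Ni²⁺]/[Ag⁺]^2 and the known concentrations, [Ag⁺]^2 in the denominator gives [Ag⁺] = 0.29 M.

0.29 M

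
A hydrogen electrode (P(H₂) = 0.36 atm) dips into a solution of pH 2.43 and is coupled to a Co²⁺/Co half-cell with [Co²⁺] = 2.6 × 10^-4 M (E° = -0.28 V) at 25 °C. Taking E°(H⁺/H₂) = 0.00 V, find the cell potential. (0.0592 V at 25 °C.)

0.26 V

The hydrogen couple is the cathode, so E°_cell = 0.28 V; n = 2.
[H⁺] = 10^(−2.43) = 0.0037 M, and Q = [Co²⁺]·P(H₂) / [H⁺]^2 = 6.78.
E = E° − (0.0592/2) log Q = 0.28 − (0.0592/2)(0.831) = 0.255 V.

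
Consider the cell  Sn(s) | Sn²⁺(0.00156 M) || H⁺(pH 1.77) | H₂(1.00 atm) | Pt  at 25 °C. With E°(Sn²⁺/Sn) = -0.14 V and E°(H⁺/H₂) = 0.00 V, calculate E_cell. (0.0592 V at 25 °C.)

0.12 V

The hydrogen couple is the cathode, so E°_cell = 0.14 V; n = 2.
[H⁺] = 10^(−1.77) = 0.017 M, and Q = [Sn²⁺]·P(H₂) / [H⁺]^2 = 5.41.
E = E° − (0.0592/2) log Q = 0.14 − (0.0592/2)(0.733) = 0.118 V.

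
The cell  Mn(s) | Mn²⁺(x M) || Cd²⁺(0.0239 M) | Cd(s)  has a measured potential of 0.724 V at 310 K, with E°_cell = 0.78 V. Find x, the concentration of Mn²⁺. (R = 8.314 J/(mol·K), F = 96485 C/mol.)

1.6 M

From the Nernst equation, ln Q = nF(E° − E)/RT = 2×96485×(0.78 − 0.724)/(8.314×310) = 4.193, so Q = 66.2.
With Q = [Mn²⁺]/[Cd²⁺] and the known concentrations, [Mn²⁺] in the numerator gives [Mn²⁺] = 1.6 M.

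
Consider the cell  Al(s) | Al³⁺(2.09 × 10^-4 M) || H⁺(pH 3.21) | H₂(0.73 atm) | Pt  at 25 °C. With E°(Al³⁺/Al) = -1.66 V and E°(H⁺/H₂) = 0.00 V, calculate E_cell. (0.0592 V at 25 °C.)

The hydrogen couple is the cathode, so E°_cell = 1.66 V; n = 6.
[H⁺] = 10^(−3.21) = 6.2 × 10^-4 M, and Q = [Al³⁺]^2·P(H₂)^3 / [H⁺]^6 = 3.09 × 10^11.
E = E° − (0.0592/6) log Q = 1.66 − (0.0592/6)(11.490) = 1.547 V.

1.55 V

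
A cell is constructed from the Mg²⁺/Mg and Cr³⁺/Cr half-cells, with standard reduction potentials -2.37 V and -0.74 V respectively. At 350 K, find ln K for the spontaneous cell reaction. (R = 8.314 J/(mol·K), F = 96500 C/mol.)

ln K = 324.3

E°_cell = -0.74 − (-2.37) = 1.63 V, with n = 6 electrons transferred.
At equilibrium E = 0, so the Nernst equation gives ln K = nFE°/RT = (6)(96500)(1.63)/((8.314)(350)) = 324.33.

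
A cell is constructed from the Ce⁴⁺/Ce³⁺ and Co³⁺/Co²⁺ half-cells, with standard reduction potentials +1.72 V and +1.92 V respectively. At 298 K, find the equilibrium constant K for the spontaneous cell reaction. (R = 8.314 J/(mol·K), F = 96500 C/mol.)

2400

E°_cell = +1.92 − (+1.72) = 0.20 V, with n = 1 electron transferred.
At equilibrium E = 0, so the Nernst equation gives ln K = nFE°/RT = (1)(96500)(0.20)/((8.314)(298)) = 7.79.
K = e^7.79 = 2400.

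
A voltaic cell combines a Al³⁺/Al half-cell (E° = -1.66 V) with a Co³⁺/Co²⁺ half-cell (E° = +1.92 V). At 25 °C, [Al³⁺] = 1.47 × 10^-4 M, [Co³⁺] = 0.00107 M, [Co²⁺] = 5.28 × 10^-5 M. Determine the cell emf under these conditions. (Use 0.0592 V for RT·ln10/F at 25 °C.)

The Co³⁺/Co²⁺ couple has the higher reduction potential and acts as the cathode, so E°_cell = +1.92 − (-1.66) = 3.58 V.
Balancing electrons gives n = 3; the reaction quotient is Q = [Al³⁺]·[Co²⁺]^3/[Co³⁺]^3 = 1.77 × 10^-8.
At 25 °C, E = E° − (0.0592/n) log Q = 3.58 − (0.0592/3)(-7.753) = 3.580 + 0.153 = 3.733 V.

3.73 V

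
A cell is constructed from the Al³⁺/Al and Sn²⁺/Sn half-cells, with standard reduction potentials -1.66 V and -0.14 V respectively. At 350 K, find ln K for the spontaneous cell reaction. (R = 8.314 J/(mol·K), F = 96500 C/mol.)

E°_cell = -0.14 − (-1.66) = 1.52 V, with n = 6 electrons transferred.
At equilibrium E = 0, so the Nernst equation gives ln K = nFE°/RT = (6)(96500)(1.52)/((8.314)(350)) = 302.44.

ln K = 302.4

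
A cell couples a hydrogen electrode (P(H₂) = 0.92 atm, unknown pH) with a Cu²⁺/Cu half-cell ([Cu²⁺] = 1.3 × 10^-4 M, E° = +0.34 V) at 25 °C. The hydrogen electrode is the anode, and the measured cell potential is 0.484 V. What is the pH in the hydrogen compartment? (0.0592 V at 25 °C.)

pH = 4.39

E°_cell = 0.34 V and n = 2.
log Q = n(E° − E)/0.0592 = 2×(0.34 − 0.484)/0.0592 = -4.865.
With Q = [H⁺]^2 / ([Cu²⁺]·P(H₂)), solving for [H⁺] gives log[H⁺] = -4.394, so pH = 4.39.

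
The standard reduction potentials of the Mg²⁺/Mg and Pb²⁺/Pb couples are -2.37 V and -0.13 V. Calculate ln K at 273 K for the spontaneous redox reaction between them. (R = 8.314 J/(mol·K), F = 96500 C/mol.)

ln K = 190.5

E°_cell = -0.13 − (-2.37) = 2.24 V, with n = 2 electrons transferred.
At equilibrium E = 0, so the Nernst equation gives ln K = nFE°/RT = (2)(96500)(2.24)/((8.314)(273)) = 190.47.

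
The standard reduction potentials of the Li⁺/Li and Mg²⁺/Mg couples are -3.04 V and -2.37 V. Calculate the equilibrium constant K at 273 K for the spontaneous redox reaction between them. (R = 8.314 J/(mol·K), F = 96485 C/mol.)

E°_cell = -2.37 − (-3.04) = 0.67 V, with n = 2 electrons transferred.
At equilibrium E = 0, so the Nernst equation gives ln K = nFE°/RT = (2)(96485)(0.67)/((8.314)(273)) = 56.96.
K = e^56.96 = 5.5 × 10^24.

5.5 × 10^24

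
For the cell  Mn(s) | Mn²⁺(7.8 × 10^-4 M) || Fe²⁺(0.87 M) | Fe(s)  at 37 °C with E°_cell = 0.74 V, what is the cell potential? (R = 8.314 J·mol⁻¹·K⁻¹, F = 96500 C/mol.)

0.834 V

Balancing electrons gives n = 2; the reaction quotient is Q = [Mn²⁺]/[Fe²⁺] = 8.97 × 10^-4.
E = E° − (RT/nF) ln Q = 0.74 − (8.314×310)/(2×96500) × (-7.017) = 0.740 + 0.094 = 0.834 V.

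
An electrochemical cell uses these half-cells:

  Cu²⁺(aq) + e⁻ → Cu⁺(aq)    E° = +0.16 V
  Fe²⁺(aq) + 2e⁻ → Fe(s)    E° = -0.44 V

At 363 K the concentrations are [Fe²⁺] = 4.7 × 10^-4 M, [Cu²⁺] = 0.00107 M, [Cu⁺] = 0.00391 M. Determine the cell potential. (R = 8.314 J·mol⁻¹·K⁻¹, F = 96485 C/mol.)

The Cu²⁺/Cu⁺ couple has the higher reduction potential and acts as the cathode, so E°_cell = +0.16 − (-0.44) = 0.60 V.
Balancing electrons gives n = 2; the reaction quotient is Q = [Fe²⁺]·[Cu⁺]^2/[Cu²⁺]^2 = 0.00628.
E = E° − (RT/nF) ln Q = 0.60 − (8.314×363)/(2×96485) × (-5.071) = 0.600 + 0.079 = 0.679 V.

0.679 V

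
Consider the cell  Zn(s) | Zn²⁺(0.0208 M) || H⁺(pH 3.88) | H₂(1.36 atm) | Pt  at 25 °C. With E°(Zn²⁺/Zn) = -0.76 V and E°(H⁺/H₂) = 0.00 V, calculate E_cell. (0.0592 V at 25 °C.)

0.58 V

The hydrogen couple is the cathode, so E°_cell = 0.76 V; n = 2.
[H⁺] = 10^(−3.88) = 1.3 × 10^-4 M, and Q = [Zn²⁺]·P(H₂) / [H⁺]^2 = 1.63 × 10^6.
E = E° − (0.0592/2) log Q = 0.76 − (0.0592/2)(6.212) = 0.576 V.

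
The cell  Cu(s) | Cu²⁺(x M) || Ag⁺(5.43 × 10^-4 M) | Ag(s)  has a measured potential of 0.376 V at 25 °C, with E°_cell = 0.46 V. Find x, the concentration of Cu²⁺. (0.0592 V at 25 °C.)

2 × 10^-4 M

From the Nernst equation, log Q = n(E° − E)/0.0592 = 2(0.46 − 0.376)/0.0592 = 2.838, so Q = 688.
With Q = [Cu²⁺]/[Ag⁺]^2 and the known concentrations, [Cu²⁺] in the numerator gives [Cu²⁺] = 2 × 10^-4 M.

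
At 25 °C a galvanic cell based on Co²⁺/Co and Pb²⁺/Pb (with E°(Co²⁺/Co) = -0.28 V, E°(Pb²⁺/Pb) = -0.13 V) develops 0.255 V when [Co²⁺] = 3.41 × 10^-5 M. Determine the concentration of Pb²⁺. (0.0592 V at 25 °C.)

From the Nernst equation, log Q = n(E° − E)/0.0592 = 2(0.15 − 0.255)/0.0592 = -3.547, so Q = 2.84 × 10^-4.
With Q = [Co²⁺]/[Pb²⁺] and the known concentrations, [Pb²⁺] in the denominator gives [Pb²⁺] = 0.12 M.

0.12 M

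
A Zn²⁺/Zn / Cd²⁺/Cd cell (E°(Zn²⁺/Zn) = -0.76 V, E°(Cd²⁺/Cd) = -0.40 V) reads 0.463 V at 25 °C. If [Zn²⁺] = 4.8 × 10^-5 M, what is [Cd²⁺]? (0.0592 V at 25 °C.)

0.14 M

From the Nernst equation, log Q = n(E° − E)/0.0592 = 2(0.36 − 0.463)/0.0592 = -3.480, so Q = 3.31 × 10^-4.
With Q = [Zn²⁺]/[Cd²⁺] and the known concentrations, [Cd²⁺] in the denominator gives [Cd²⁺] = 0.14 M.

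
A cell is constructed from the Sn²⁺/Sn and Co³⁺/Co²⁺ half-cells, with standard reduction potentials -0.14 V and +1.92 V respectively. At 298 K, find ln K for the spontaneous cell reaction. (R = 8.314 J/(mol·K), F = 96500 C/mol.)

E°_cell = +1.92 − (-0.14) = 2.06 V, with n = 2 electrons transferred.
At equilibrium E = 0, so the Nernst equation gives ln K = nFE°/RT = (2)(96500)(2.06)/((8.314)(298)) = 160.47.

ln K = 160.5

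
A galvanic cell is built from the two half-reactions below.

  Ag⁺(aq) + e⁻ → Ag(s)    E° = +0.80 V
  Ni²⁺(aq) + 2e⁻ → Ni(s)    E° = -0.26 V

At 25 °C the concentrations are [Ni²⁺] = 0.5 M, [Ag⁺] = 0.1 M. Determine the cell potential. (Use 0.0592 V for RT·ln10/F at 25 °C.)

1.01 V

The Ag⁺/Ag couple has the higher reduction potential and acts as the cathode, so E°_cell = +0.80 − (-0.26) = 1.06 V.
Balancing electrons gives n = 2; the reaction quotient is Q = [Ni²⁺]/[Ag⁺]^2 = 50.0.
At 25 °C, E = E° − (0.0592/n) log Q = 1.06 − (0.0592/2)(1.699) = 1.060 − 0.050 = 1.010 V.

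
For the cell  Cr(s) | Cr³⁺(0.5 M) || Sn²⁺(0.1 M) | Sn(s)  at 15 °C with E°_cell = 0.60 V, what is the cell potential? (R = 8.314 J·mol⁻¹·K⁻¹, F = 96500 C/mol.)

Balancing electrons gives n = 6; the reaction quotient is Q = [Cr³⁺]^2/[Sn²⁺]^3 = 250.
E = E° − (RT/nF) ln Q = 0.60 − (8.314×288)/(6×96500) × (5.521) = 0.600 − 0.023 = 0.577 V.

0.577 V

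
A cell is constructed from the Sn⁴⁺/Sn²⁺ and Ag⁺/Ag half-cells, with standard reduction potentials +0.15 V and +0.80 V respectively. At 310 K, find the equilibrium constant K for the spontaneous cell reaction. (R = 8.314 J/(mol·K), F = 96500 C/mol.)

E°_cell = +0.80 − (+0.15) = 0.65 V, with n = 2 electrons transferred.
At equilibrium E = 0, so the Nernst equation gives ln K = nFE°/RT = (2)(96500)(0.65)/((8.314)(310)) = 48.67.
K = e^48.67 = 1.4 × 10^21.

1.4 × 10^21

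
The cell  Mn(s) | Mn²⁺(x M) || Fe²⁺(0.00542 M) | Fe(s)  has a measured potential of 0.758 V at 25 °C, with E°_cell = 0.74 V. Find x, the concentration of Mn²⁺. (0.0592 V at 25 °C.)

0.0013 M

From the Nernst equation, log Q = n(E° − E)/0.0592 = 2(0.74 − 0.758)/0.0592 = -0.608, so Q = 0.247.
With Q = [Mn²⁺]/[Fe²⁺] and the known concentrations, [Mn²⁺] in the numerator gives [Mn²⁺] = 0.0013 M.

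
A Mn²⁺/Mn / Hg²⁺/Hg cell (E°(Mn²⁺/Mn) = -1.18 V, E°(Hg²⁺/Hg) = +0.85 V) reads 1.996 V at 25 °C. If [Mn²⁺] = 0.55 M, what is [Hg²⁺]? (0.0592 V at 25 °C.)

From the Nernst equation, log Q = n(E° − E)/0.0592 = 2(2.03 − 1.996)/0.0592 = 1.149, so Q = 14.1.
With Q = [Mn²⁺]/[Hg²⁺] and the known concentrations, [Hg²⁺] in the denominator gives [Hg²⁺] = 0.039 M.

0.039 M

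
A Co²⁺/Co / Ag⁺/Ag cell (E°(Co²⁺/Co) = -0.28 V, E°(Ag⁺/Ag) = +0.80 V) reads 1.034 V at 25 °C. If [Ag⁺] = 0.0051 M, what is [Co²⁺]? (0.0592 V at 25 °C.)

From the Nernst equation, log Q = n(E° − E)/0.0592 = 2(1.08 − 1.034)/0.0592 = 1.554, so Q = 35.8.
With Q = [Co²⁺]/[Ag⁺]^2 and the known concentrations, [Co²⁺] in the numerator gives [Co²⁺] = 9.3 × 10^-4 M.

9.3 × 10^-4 M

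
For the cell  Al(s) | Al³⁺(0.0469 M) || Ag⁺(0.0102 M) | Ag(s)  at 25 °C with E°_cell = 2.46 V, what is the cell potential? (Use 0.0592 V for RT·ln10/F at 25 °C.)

2.37 V

Balancing electrons gives n = 3; the reaction quotient is Q = [Al³⁺]/[Ag⁺]^3 = 4.42 × 10^4.
At 25 °C, E = E° − (0.0592/n) log Q = 2.46 − (0.0592/3)(4.645) = 2.460 − 0.092 = 2.368 V.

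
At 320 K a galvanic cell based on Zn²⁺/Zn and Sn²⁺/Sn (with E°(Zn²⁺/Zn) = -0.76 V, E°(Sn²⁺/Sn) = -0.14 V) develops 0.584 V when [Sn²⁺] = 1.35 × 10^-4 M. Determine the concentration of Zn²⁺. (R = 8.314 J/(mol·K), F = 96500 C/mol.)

0.0018 M

From the Nernst equation, ln Q = nF(E° − E)/RT = 2×96500×(0.62 − 0.584)/(8.314×320) = 2.612, so Q = 13.6.
With Q = [Zn²⁺]/[Sn²⁺] and the known concentrations, [Zn²⁺] in the numerator gives [Zn²⁺] = 0.0018 M.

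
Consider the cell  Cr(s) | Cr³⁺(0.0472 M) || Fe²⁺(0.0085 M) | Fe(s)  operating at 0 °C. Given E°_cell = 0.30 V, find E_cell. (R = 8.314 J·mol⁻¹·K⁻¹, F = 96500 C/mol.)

Balancing electrons gives n = 6; the reaction quotient is Q = [Cr³⁺]^2/[Fe²⁺]^3 = 3630.
E = E° − (RT/nF) ln Q = 0.30 − (8.314×273)/(6×96500) × (8.196) = 0.300 − 0.032 = 0.268 V.

0.268 V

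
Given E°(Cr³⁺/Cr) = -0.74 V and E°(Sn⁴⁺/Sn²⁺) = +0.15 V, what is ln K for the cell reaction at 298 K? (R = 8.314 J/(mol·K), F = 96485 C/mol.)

ln K = 208.0

E°_cell = +0.15 − (-0.74) = 0.89 V, with n = 6 electrons transferred.
At equilibrium E = 0, so the Nernst equation gives ln K = nFE°/RT = (6)(96485)(0.89)/((8.314)(298)) = 207.96.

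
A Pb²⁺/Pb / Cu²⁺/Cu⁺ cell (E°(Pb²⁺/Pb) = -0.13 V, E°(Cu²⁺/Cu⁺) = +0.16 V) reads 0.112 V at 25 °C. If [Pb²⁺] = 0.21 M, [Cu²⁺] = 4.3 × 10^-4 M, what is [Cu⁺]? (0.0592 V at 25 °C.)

From the Nernst equation, log Q = n(E° − E)/0.0592 = 2(0.29 − 0.112)/0.0592 = 6.014, so Q = 1.03 × 10^6.
With Q = [Pb²⁺]·[Cu⁺]^2/[Cu²⁺]^2 and the known concentrations, [Cu⁺]^2 in the numerator gives [Cu⁺] = 0.95 M.

0.95 M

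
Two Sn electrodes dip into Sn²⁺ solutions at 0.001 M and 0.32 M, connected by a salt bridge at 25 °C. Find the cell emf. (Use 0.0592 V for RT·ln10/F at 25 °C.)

Both half-cells are Sn²⁺/Sn, so E°_cell = 0. The concentrated side is the cathode; the cell reaction moves Sn²⁺ from high to low concentration with n = 2.
Q = [Sn²⁺]_dilute/[Sn²⁺]_conc = 0.001/0.32 = 0.00312.
E = 0 − (0.0592/2) log Q = −(0.0592/2)(-2.505) = 0.0741 V.

0.074 V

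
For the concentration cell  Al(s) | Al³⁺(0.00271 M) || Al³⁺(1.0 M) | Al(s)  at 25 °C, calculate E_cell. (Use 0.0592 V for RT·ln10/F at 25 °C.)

0.051 V

Both half-cells are Al³⁺/Al, so E°_cell = 0. The concentrated side is the cathode; the cell reaction moves Al³⁺ from high to low concentration with n = 3.
Q = [Al³⁺]_dilute/[Al³⁺]_conc = 0.00271/1.0 = 0.00271.
E = 0 − (0.0592/3) log Q = −(0.0592/3)(-2.567) = 0.0507 V.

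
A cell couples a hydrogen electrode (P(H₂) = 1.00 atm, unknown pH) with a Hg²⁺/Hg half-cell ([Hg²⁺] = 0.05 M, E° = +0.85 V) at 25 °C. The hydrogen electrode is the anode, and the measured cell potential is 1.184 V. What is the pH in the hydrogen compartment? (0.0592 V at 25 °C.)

E°_cell = 0.85 V and n = 2.
log Q = n(E° − E)/0.0592 = 2×(0.85 − 1.184)/0.0592 = -11.284.
With Q = [H⁺]^2 / ([Hg²⁺]·P(H₂)), solving for [H⁺] gives log[H⁺] = -6.292, so pH = 6.29.

pH = 6.29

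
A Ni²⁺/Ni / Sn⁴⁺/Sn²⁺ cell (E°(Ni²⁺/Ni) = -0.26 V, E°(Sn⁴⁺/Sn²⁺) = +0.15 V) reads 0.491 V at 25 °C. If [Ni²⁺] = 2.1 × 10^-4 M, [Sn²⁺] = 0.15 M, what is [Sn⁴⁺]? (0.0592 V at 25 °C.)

From the Nernst equation, log Q = n(E° − E)/0.0592 = 2(0.41 − 0.491)/0.0592 = -2.736, so Q = 0.00183.
With Q = [Ni²⁺]·[Sn²⁺]/[Sn⁴⁺] and the known concentrations, [Sn⁴⁺] in the denominator gives [Sn⁴⁺] = 0.017 M.

0.017 M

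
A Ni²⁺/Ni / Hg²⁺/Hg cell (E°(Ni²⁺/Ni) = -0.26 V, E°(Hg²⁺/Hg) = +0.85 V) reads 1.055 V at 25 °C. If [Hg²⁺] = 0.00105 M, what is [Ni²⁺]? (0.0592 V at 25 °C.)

0.076 M

From the Nernst equation, log Q = n(E° − E)/0.0592 = 2(1.11 − 1.055)/0.0592 = 1.858, so Q = 72.1.
With Q = [Ni²⁺]/[Hg²⁺] and the known concentrations, [Ni²⁺] in the numerator gives [Ni²⁺] = 0.076 M.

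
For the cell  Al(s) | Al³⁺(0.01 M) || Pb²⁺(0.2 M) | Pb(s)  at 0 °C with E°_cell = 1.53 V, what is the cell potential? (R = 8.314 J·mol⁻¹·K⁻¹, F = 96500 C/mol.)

Balancing electrons gives n = 6; the reaction quotient is Q = [Al³⁺]^2/[Pb²⁺]^3 = 0.0125.
E = E° − (RT/nF) ln Q = 1.53 − (8.314×273)/(6×96500) × (-4.382) = 1.530 + 0.017 = 1.547 V.

1.55 V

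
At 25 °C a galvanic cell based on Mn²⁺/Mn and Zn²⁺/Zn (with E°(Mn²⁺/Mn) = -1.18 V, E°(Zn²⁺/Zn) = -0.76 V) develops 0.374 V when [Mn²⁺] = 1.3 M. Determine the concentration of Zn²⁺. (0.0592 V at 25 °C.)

From the Nernst equation, log Q = n(E° − E)/0.0592 = 2(0.42 − 0.374)/0.0592 = 1.554, so Q = 35.8.
With Q = [Mn²⁺]/[Zn²⁺] and the known concentrations, [Zn²⁺] in the denominator gives [Zn²⁺] = 0.036 M.

0.036 M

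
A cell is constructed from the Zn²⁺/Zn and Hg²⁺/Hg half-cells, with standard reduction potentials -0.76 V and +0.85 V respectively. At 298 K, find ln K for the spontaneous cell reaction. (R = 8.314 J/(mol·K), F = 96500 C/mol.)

E°_cell = +0.85 − (-0.76) = 1.61 V, with n = 2 electrons transferred.
At equilibrium E = 0, so the Nernst equation gives ln K = nFE°/RT = (2)(96500)(1.61)/((8.314)(298)) = 125.42.

ln K = 125.4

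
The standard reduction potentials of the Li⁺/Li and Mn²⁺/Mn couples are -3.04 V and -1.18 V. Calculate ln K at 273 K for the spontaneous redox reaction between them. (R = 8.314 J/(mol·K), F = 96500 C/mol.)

ln K = 158.2

E°_cell = -1.18 − (-3.04) = 1.86 V, with n = 2 electrons transferred.
At equilibrium E = 0, so the Nernst equation gives ln K = nFE°/RT = (2)(96500)(1.86)/((8.314)(273)) = 158.16.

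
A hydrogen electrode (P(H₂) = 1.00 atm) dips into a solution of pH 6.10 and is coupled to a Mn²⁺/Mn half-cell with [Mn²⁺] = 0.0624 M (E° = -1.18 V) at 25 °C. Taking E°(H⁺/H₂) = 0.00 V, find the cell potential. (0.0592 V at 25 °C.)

The hydrogen couple is the cathode, so E°_cell = 1.18 V; n = 2.
[H⁺] = 10^(−6.10) = 7.9 × 10^-7 M, and Q = [Mn²⁺]·P(H₂) / [H⁺]^2 = 9.89 × 10^10.
E = E° − (0.0592/2) log Q = 1.18 − (0.0592/2)(10.995) = 0.855 V.

0.85 V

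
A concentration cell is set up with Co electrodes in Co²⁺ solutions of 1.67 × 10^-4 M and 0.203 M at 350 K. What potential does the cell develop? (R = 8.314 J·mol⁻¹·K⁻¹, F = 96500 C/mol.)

Both half-cells are Co²⁺/Co, so E°_cell = 0. The concentrated side is the cathode; the cell reaction moves Co²⁺ from high to low concentration with n = 2.
Q = [Co²⁺]_dilute/[Co²⁺]_conc = 1.67 × 10^-4/0.203 = 8.23 × 10^-4.
E = 0 − (RT/nF) ln Q = −((8.314×350)/(2×96500))(-7.103) = 0.1071 V.

0.11 V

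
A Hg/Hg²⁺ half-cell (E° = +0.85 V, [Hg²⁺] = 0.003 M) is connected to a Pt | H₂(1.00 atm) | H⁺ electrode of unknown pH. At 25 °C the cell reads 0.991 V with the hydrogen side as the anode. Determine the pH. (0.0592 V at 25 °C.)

pH = 3.64

E°_cell = 0.85 V and n = 2.
log Q = n(E° − E)/0.0592 = 2×(0.85 − 0.991)/0.0592 = -4.764.
With Q = [H⁺]^2 / ([Hg²⁺]·P(H₂)), solving for [H⁺] gives log[H⁺] = -3.643, so pH = 3.64.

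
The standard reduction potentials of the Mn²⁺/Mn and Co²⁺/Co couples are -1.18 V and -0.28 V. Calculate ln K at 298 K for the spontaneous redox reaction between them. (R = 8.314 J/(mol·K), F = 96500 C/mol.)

ln K = 70.1

E°_cell = -0.28 − (-1.18) = 0.90 V, with n = 2 electrons transferred.
At equilibrium E = 0, so the Nernst equation gives ln K = nFE°/RT = (2)(96500)(0.90)/((8.314)(298)) = 70.11.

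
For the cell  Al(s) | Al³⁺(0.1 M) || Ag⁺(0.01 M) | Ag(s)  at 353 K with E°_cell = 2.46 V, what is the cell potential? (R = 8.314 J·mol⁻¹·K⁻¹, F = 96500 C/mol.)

2.34 V

Balancing electrons gives n = 3; the reaction quotient is Q = [Al³⁺]/[Ag⁺]^3 = 1 × 10^5.
E = E° − (RT/nF) ln Q = 2.46 − (8.314×353)/(3×96500) × (11.513) = 2.460 − 0.117 = 2.343 V.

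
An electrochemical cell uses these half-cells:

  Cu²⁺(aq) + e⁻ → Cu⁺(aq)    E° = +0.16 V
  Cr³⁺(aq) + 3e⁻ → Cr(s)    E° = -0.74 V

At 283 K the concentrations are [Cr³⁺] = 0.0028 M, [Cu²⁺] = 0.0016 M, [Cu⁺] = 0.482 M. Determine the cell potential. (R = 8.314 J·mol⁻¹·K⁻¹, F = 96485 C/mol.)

0.809 V

The Cu²⁺/Cu⁺ couple has the higher reduction potential and acts as the cathode, so E°_cell = +0.16 − (-0.74) = 0.90 V.
Balancing electrons gives n = 3; the reaction quotient is Q = [Cr³⁺]·[Cu⁺]^3/[Cu²⁺]^3 = 7.65 × 10^4.
E = E° − (RT/nF) ln Q = 0.90 − (8.314×283)/(3×96485) × (11.246) = 0.900 − 0.091 = 0.809 V.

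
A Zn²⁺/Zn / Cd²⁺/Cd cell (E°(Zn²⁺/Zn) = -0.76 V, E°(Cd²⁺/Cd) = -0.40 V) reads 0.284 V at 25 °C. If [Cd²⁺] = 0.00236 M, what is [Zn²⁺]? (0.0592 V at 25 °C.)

0.87 M

From the Nernst equation, log Q = n(E° − E)/0.0592 = 2(0.36 − 0.284)/0.0592 = 2.568, so Q = 369.
With Q = [Zn²⁺]/[Cd²⁺] and the known concentrations, [Zn²⁺] in the numerator gives [Zn²⁺] = 0.87 M.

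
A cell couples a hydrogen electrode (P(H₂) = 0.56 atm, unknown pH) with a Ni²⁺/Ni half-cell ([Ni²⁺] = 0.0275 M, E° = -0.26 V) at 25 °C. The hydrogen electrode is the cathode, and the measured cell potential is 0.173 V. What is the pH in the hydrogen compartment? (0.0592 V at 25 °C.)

E°_cell = 0.26 V and n = 2.
log Q = n(E° − E)/0.0592 = 2×(0.26 − 0.173)/0.0592 = 2.939.
With Q = [Ni²⁺]·P(H₂) / [H⁺]^2, solving for [H⁺] gives log[H⁺] = -2.376, so pH = 2.38.

pH = 2.38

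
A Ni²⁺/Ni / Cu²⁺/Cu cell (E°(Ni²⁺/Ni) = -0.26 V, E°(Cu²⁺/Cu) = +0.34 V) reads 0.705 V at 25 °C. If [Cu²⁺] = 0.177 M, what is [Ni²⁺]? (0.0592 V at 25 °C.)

From the Nernst equation, log Q = n(E° − E)/0.0592 = 2(0.60 − 0.705)/0.0592 = -3.547, so Q = 2.84 × 10^-4.
With Q = [Ni²⁺]/[Cu²⁺] and the known concentrations, [Ni²⁺] in the numerator gives [Ni²⁺] = 5 × 10^-5 M.

5 × 10^-5 M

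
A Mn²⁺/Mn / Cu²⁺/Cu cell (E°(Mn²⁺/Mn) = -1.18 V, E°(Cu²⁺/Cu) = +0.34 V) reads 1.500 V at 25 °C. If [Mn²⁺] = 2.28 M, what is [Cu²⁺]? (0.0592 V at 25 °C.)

From the Nernst equation, log Q = n(E° − E)/0.0592 = 2(1.52 − 1.500)/0.0592 = 0.676, so Q = 4.74.
With Q = [Mn²⁺]/[Cu²⁺] and the known concentrations, [Cu²⁺] in the denominator gives [Cu²⁺] = 0.48 M.

0.48 M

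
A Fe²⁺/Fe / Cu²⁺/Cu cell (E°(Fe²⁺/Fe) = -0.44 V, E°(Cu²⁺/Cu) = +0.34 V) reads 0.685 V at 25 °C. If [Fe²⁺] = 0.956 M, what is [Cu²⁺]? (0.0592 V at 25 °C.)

5.9 × 10^-4 M

From the Nernst equation, log Q = n(E° − E)/0.0592 = 2(0.78 − 0.685)/0.0592 = 3.209, so Q = 1620.
With Q = [Fe²⁺]/[Cu²⁺] and the known concentrations, [Cu²⁺] in the denominator gives [Cu²⁺] = 5.9 × 10^-4 M.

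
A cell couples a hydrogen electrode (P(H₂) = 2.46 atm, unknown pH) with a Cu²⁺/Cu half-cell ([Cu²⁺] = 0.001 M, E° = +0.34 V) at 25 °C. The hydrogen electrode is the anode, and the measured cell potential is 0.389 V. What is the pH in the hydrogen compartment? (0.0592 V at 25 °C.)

pH = 2.13

E°_cell = 0.34 V and n = 2.
log Q = n(E° − E)/0.0592 = 2×(0.34 − 0.389)/0.0592 = -1.655.
With Q = [H⁺]^2 / ([Cu²⁺]·P(H₂)), solving for [H⁺] gives log[H⁺] = -2.132, so pH = 2.13.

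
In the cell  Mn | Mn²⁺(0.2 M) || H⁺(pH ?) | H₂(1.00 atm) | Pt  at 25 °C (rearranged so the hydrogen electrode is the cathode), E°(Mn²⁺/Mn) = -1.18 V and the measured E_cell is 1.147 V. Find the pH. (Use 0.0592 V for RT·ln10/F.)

pH = 0.91

E°_cell = 1.18 V and n = 2.
log Q = n(E° − E)/0.0592 = 2×(1.18 − 1.147)/0.0592 = 1.115.
With Q = [Mn²⁺]·P(H₂) / [H⁺]^2, solving for [H⁺] gives log[H⁺] = -0.907, so pH = 0.91.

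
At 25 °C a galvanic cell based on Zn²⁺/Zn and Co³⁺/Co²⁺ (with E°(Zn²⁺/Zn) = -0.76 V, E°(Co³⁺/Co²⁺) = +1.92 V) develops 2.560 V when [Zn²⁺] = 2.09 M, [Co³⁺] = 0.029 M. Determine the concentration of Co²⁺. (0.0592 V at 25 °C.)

From the Nernst equation, log Q = n(E° − E)/0.0592 = 2(2.68 − 2.560)/0.0592 = 4.054, so Q = 1.13 × 10^4.
With Q = [Zn²⁺]·[Co²⁺]^2/[Co³⁺]^2 and the known concentrations, [Co²⁺]^2 in the numerator gives [Co²⁺] = 2.1 M.

2.1 M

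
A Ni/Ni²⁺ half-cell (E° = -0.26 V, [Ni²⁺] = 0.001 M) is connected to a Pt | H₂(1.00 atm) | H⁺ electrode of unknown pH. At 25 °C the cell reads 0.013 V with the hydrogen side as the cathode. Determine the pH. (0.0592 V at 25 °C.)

E°_cell = 0.26 V and n = 2.
log Q = n(E° − E)/0.0592 = 2×(0.26 − 0.013)/0.0592 = 8.345.
With Q = [Ni²⁺]·P(H₂) / [H⁺]^2, solving for [H⁺] gives log[H⁺] = -5.672, so pH = 5.67.

pH = 5.67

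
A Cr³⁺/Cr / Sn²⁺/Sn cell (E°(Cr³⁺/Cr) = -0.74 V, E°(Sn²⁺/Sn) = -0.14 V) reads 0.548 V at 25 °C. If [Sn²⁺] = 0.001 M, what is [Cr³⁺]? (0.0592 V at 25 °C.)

0.014 M

From the Nernst equation, log Q = n(E° − E)/0.0592 = 6(0.60 − 0.548)/0.0592 = 5.270, so Q = 1.86 × 10^5.
With Q = [Cr³⁺]^2/[Sn²⁺]^3 and the known concentrations, [Cr³⁺]^2 in the numerator gives [Cr³⁺] = 0.014 M.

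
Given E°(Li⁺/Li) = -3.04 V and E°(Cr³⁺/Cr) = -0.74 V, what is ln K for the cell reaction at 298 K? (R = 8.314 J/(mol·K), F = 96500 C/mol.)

ln K = 268.8

E°_cell = -0.74 − (-3.04) = 2.30 V, with n = 3 electrons transferred.
At equilibrium E = 0, so the Nernst equation gives ln K = nFE°/RT = (3)(96500)(2.30)/((8.314)(298)) = 268.75.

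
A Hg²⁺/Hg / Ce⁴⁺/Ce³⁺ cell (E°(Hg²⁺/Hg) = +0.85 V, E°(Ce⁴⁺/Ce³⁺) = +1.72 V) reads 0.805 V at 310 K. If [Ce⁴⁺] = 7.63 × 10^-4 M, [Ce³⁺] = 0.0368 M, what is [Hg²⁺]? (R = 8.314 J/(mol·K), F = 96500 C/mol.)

0.056 M

From the Nernst equation, ln Q = nF(E° − E)/RT = 2×96500×(0.87 − 0.805)/(8.314×310) = 4.867, so Q = 130.
With Q = [Hg²⁺]·[Ce³⁺]^2/[Ce⁴⁺]^2 and the known concentrations, [Hg²⁺] in the numerator gives [Hg²⁺] = 0.056 M.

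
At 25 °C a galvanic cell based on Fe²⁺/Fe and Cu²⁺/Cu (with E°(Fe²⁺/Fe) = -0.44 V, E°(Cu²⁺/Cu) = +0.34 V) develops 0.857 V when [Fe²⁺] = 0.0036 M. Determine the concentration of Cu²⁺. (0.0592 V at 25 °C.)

From the Nernst equation, log Q = n(E° − E)/0.0592 = 2(0.78 − 0.857)/0.0592 = -2.601, so Q = 0.00250.
With Q = [Fe²⁺]/[Cu²⁺] and the known concentrations, [Cu²⁺] in the denominator gives [Cu²⁺] = 1.4 M.

1.4 M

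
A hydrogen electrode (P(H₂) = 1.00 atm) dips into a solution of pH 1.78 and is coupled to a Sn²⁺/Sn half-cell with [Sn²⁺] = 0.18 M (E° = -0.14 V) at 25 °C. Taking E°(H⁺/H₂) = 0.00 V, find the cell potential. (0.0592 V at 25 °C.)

The hydrogen couple is the cathode, so E°_cell = 0.14 V; n = 2.
[H⁺] = 10^(−1.78) = 0.017 M, and Q = [Sn²⁺]·P(H₂) / [H⁺]^2 = 654.
E = E° − (0.0592/2) log Q = 0.14 − (0.0592/2)(2.815) = 0.057 V.

0.057 V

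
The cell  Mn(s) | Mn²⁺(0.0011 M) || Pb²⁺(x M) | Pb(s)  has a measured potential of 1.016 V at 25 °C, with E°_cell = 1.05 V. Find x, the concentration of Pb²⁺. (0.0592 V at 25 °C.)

From the Nernst equation, log Q = n(E° − E)/0.0592 = 2(1.05 − 1.016)/0.0592 = 1.149, so Q = 14.1.
With Q = [Mn²⁺]/[Pb²⁺] and the known concentrations, [Pb²⁺] in the denominator gives [Pb²⁺] = 7.8 × 10^-5 M.

7.8 × 10^-5 M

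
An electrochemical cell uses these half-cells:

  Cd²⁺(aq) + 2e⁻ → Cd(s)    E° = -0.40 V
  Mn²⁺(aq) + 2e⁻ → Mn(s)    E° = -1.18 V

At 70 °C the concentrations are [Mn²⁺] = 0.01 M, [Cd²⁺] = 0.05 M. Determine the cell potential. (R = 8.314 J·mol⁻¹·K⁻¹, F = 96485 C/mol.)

The Cd²⁺/Cd couple has the higher reduction potential and acts as the cathode, so E°_cell = -0.40 − (-1.18) = 0.78 V.
Balancing electrons gives n = 2; the reaction quotient is Q = [Mn²⁺]/[Cd²⁺] = 0.200.
E = E° − (RT/nF) ln Q = 0.78 − (8.314×343)/(2×96485) × (-1.609) = 0.780 + 0.024 = 0.804 V.

0.804 V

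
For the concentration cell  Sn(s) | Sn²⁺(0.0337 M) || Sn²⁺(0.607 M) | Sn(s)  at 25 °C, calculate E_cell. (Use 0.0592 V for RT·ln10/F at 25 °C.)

Both half-cells are Sn²⁺/Sn, so E°_cell = 0. The concentrated side is the cathode; the cell reaction moves Sn²⁺ from high to low concentration with n = 2.
Q = [Sn²⁺]_dilute/[Sn²⁺]_conc = 0.0337/0.607 = 0.0555.
E = 0 − (0.0592/2) log Q = −(0.0592/2)(-1.256) = 0.0372 V.

0.037 V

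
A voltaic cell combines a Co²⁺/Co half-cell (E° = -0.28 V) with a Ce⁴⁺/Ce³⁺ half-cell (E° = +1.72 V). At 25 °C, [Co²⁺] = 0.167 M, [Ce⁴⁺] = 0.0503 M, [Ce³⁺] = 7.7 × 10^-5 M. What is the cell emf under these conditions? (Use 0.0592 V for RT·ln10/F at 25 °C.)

The Ce⁴⁺/Ce³⁺ couple has the higher reduction potential and acts as the cathode, so E°_cell = +1.72 − (-0.28) = 2.00 V.
Balancing electrons gives n = 2; the reaction quotient is Q = [Co²⁺]·[Ce³⁺]^2/[Ce⁴⁺]^2 = 3.91 × 10^-7.
At 25 °C, E = E° − (0.0592/n) log Q = 2.00 − (0.0592/2)(-6.407) = 2.000 + 0.190 = 2.190 V.

2.19 V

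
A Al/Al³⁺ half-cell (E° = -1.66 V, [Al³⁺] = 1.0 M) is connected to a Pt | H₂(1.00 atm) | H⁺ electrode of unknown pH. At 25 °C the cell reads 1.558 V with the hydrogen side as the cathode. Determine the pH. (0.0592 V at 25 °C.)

E°_cell = 1.66 V and n = 6.
log Q = n(E° − E)/0.0592 = 6×(1.66 − 1.558)/0.0592 = 10.338.
With Q = [Al³⁺]^2·P(H₂)^3 / [H⁺]^6, solving for [H⁺] gives log[H⁺] = -1.723, so pH = 1.72.

pH = 1.72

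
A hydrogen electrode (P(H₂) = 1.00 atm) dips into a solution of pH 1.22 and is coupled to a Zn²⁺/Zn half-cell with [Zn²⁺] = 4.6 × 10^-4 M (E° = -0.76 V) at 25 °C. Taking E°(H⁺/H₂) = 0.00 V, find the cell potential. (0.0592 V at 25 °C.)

0.79 V

The hydrogen couple is the cathode, so E°_cell = 0.76 V; n = 2.
[H⁺] = 10^(−1.22) = 0.060 M, and Q = [Zn²⁺]·P(H₂) / [H⁺]^2 = 0.127.
E = E° − (0.0592/2) log Q = 0.76 − (0.0592/2)(-0.897) = 0.787 V.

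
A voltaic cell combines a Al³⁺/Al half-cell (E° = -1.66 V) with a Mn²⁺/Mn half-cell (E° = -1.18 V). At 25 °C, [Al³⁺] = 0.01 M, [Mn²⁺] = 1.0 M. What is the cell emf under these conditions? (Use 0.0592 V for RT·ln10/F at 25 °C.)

The Mn²⁺/Mn couple has the higher reduction potential and acts as the cathode, so E°_cell = -1.18 − (-1.66) = 0.48 V.
Balancing electrons gives n = 6; the reaction quotient is Q = [Al³⁺]^2/[Mn²⁺]^3 = 1 × 10^-4.
At 25 °C, E = E° − (0.0592/n) log Q = 0.48 − (0.0592/6)(-4.000) = 0.480 + 0.039 = 0.519 V.

0.519 V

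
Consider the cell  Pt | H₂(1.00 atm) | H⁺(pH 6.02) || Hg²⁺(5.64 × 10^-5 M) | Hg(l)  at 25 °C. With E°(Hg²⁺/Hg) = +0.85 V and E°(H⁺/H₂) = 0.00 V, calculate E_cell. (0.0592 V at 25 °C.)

The Hg²⁺/Hg couple is the cathode, so E°_cell = 0.85 V; n = 2.
[H⁺] = 10^(−6.02) = 9.5 × 10^-7 M, and Q = [H⁺]^2 / ([Hg²⁺]·P(H₂)) = 1.62 × 10^-8.
E = E° − (0.0592/2) log Q = 0.85 − (0.0592/2)(-7.791) = 1.081 V.

1.08 V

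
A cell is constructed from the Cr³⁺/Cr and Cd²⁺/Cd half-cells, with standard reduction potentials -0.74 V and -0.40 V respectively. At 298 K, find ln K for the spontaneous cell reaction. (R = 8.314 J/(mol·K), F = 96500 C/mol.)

ln K = 79.5

E°_cell = -0.40 − (-0.74) = 0.34 V, with n = 6 electrons transferred.
At equilibrium E = 0, so the Nernst equation gives ln K = nFE°/RT = (6)(96500)(0.34)/((8.314)(298)) = 79.46.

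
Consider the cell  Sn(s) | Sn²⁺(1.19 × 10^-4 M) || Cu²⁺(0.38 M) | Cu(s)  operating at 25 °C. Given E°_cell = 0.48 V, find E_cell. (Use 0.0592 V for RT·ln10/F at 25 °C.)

0.584 V

Balancing electrons gives n = 2; the reaction quotient is Q = [Sn²⁺]/[Cu²⁺] = 3.13 × 10^-4.
At 25 °C, E = E° − (0.0592/n) log Q = 0.48 − (0.0592/2)(-3.504) = 0.480 + 0.104 = 0.584 V.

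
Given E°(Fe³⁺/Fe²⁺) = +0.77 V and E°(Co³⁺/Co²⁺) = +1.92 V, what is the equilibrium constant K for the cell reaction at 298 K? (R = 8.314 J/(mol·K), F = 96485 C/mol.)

E°_cell = +1.92 − (+0.77) = 1.15 V, with n = 1 electron transferred.
At equilibrium E = 0, so the Nernst equation gives ln K = nFE°/RT = (1)(96485)(1.15)/((8.314)(298)) = 44.78.
K = e^44.78 = 2.8 × 10^19.

2.8 × 10^19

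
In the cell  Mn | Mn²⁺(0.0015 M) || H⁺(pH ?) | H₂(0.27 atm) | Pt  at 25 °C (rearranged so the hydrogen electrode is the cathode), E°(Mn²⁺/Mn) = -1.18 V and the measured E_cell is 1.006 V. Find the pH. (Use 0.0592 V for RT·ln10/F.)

E°_cell = 1.18 V and n = 2.
log Q = n(E° − E)/0.0592 = 2×(1.18 − 1.006)/0.0592 = 5.878.
With Q = [Mn²⁺]·P(H₂) / [H⁺]^2, solving for [H⁺] gives log[H⁺] = -4.635, so pH = 4.64.

pH = 4.64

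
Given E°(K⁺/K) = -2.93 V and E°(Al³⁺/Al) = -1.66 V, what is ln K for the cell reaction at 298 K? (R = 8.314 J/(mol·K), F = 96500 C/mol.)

ln K = 148.4

E°_cell = -1.66 − (-2.93) = 1.27 V, with n = 3 electrons transferred.
At equilibrium E = 0, so the Nernst equation gives ln K = nFE°/RT = (3)(96500)(1.27)/((8.314)(298)) = 148.40.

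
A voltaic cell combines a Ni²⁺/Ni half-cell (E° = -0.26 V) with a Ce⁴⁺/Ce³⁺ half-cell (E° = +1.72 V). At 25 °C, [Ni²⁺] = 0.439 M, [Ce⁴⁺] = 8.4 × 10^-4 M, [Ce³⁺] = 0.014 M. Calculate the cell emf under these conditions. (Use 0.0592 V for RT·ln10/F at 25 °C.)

1.92 V

The Ce⁴⁺/Ce³⁺ couple has the higher reduction potential and acts as the cathode, so E°_cell = +1.72 − (-0.26) = 1.98 V.
Balancing electrons gives n = 2; the reaction quotient is Q = [Ni²⁺]·[Ce³⁺]^2/[Ce⁴⁺]^2 = 122.
At 25 °C, E = E° − (0.0592/n) log Q = 1.98 − (0.0592/2)(2.086) = 1.980 − 0.062 = 1.918 V.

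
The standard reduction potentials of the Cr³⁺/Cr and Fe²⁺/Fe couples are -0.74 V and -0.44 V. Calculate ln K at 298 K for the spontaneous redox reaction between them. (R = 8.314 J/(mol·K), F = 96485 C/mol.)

E°_cell = -0.44 − (-0.74) = 0.30 V, with n = 6 electrons transferred.
At equilibrium E = 0, so the Nernst equation gives ln K = nFE°/RT = (6)(96485)(0.30)/((8.314)(298)) = 70.10.

ln K = 70.1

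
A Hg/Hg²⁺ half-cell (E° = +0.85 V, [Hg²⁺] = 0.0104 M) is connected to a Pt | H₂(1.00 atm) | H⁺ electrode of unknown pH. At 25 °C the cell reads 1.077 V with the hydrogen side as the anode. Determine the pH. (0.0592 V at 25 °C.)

pH = 4.83

E°_cell = 0.85 V and n = 2.
log Q = n(E° − E)/0.0592 = 2×(0.85 − 1.077)/0.0592 = -7.669.
With Q = [H⁺]^2 / ([Hg²⁺]·P(H₂)), solving for [H⁺] gives log[H⁺] = -4.826, so pH = 4.83.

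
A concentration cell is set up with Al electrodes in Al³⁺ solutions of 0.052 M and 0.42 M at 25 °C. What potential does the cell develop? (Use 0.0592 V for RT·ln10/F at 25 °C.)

Both half-cells are Al³⁺/Al, so E°_cell = 0. The concentrated side is the cathode; the cell reaction moves Al³⁺ from high to low concentration with n = 3.
Q = [Al³⁺]_dilute/[Al³⁺]_conc = 0.052/0.42 = 0.124.
E = 0 − (0.0592/3) log Q = −(0.0592/3)(-0.907) = 0.0179 V.

0.018 V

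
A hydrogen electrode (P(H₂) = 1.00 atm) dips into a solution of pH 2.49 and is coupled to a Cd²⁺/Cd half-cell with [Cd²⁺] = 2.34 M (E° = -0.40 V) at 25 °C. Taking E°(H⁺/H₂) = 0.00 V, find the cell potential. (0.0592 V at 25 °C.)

The hydrogen couple is the cathode, so E°_cell = 0.40 V; n = 2.
[H⁺] = 10^(−2.49) = 0.0032 M, and Q = [Cd²⁺]·P(H₂) / [H⁺]^2 = 2.23 × 10^5.
E = E° − (0.0592/2) log Q = 0.40 − (0.0592/2)(5.349) = 0.242 V.

0.24 V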